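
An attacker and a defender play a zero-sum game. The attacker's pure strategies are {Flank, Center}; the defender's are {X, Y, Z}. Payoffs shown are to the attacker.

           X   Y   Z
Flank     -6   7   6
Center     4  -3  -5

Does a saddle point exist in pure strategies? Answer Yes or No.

Row minima: Flank → -6, Center → -5; maximin = -5.
Column maxima: X → 4, Y → 7, Z → 6; minimax = 4.
-5 ≠ 4, so no pure-strategy equilibrium exists.

No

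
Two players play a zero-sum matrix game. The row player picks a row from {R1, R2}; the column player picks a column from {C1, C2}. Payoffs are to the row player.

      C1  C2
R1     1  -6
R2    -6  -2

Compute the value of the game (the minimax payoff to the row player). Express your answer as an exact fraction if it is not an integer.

-38/11

Row minima: R1 → -6, R2 → -6; maximin = -6.
Column maxima: C1 → 1, C2 → -2; minimax = -2.
-6 ≠ -2, so there is no saddle point; optimal play is mixed.
Let the row player play R1 with probability p. Expected payoff against C1: 1p + (-6)(1−p) = 7p − 6; against C2: (-6)p + (-2)(1−p) = −4p − 2.
Setting these equal: 7p − 6 = −4p − 2 ⇒ 11p = 4 ⇒ p = 4/11, and the value is (7)·(4/11) − 6 = -38/11.
For the column player: with q = P(C1), equating R1's and R2's payoffs gives 7q − 6 = −4q − 2 ⇒ q = 4/11.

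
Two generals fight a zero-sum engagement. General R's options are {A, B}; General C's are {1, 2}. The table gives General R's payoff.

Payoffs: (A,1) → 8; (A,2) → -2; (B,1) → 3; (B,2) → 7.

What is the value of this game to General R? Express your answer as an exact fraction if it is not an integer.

Row minima: A → -2, B → 3; maximin = 3.
Column maxima: 1 → 8, 2 → 7; minimax = 7.
3 ≠ 7, so there is no saddle point; optimal play is mixed.
Let General R play A with probability p. Expected payoff against 1: 8p + 3(1−p) = 5p + 3; against 2: (-2)p + 7(1−p) = −9p + 7.
Setting these equal: 5p + 3 = −9p + 7 ⇒ 14p = 4 ⇒ p = 2/7, and the value is (5)·(2/7) + 3 = 31/7.
For General C: with q = P(1), equating A's and B's payoffs gives 10q − 2 = −4q + 7 ⇒ q = 9/14.

31/7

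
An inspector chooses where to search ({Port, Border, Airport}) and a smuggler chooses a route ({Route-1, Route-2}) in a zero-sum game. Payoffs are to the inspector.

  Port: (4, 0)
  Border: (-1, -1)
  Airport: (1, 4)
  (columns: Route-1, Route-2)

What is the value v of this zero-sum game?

16/7

Row minima: Port → 0, Border → -1, Airport → 1; maximin = 1.
Column maxima: Route-1 → 4, Route-2 → 4; minimax = 4.
1 ≠ 4, so there is no saddle point; optimal play is mixed.
Border is strictly dominated by Port, so the inspector never plays it.
On the remaining 2×2 (Port, Airport vs Route-1, Route-2):
Let the inspector play Port with probability p. Expected payoff against Route-1: 4p + 1(1−p) = 3p + 1; against Route-2: 0p + 4(1−p) = −4p + 4.
Setting these equal: 3p + 1 = −4p + 4 ⇒ 7p = 3 ⇒ p = 3/7, and the value is (3)·(3/7) + 1 = 16/7.
For the smuggler: with q = P(Route-1), equating Port's and Airport's payoffs gives 4q = −3q + 4 ⇒ q = 4/7.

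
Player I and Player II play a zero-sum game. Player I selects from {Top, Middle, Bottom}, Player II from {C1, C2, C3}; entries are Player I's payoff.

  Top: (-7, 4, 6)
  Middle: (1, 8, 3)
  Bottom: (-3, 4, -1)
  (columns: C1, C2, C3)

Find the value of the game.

Row minima: Top → -7, Middle → 1, Bottom → -3; maximin = 1.
Column maxima: C1 → 1, C2 → 8, C3 → 6; minimax = 1.
Since maximin = minimax = 1, there is a saddle point and the value is 1.

1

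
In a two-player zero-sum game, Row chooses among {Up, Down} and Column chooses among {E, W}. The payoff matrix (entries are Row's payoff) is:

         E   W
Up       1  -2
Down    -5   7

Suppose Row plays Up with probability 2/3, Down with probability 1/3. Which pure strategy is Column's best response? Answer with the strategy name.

If Column plays E, Row's expected payoff is (2/3)·1 + (1/3)·(-5) = -1.
If Column plays W, Row's expected payoff is (2/3)·(-2) + (1/3)·7 = 1.
Column minimizes Row's payoff; the smallest is -1, so the best response is E.

E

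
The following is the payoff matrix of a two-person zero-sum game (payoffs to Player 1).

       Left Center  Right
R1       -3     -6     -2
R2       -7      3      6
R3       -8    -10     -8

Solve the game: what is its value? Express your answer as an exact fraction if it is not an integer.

-51/13

Row minima: R1 → -6, R2 → -7, R3 → -10; maximin = -6.
Column maxima: Left → -3, Center → 3, Right → 6; minimax = -3.
-6 ≠ -3, so there is no saddle point; optimal play is mixed.
R3 is strictly dominated by R1, so Player 1 never plays it.
With R3 eliminated, Right is strictly dominated by Left (it gives Player 1 strictly more in every remaining row), so Player 2 never plays it.
On the remaining 2×2 (R1, R2 vs Left, Center):
Let Player 1 play R1 with probability p. Expected payoff against Left: (-3)p + (-7)(1−p) = 4p − 7; against Center: (-6)p + 3(1−p) = −9p + 3.
Setting these equal: 4p − 7 = −9p + 3 ⇒ 13p = 10 ⇒ p = 10/13, and the value is (4)·(10/13) − 7 = -51/13.
For Player 2: with q = P(Left), equating R1's and R2's payoffs gives 3q − 6 = −10q + 3 ⇒ q = 9/13.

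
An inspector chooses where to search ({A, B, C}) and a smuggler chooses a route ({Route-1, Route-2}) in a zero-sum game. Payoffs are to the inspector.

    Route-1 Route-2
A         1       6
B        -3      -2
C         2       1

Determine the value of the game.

11/6

Row minima: A → 1, B → -3, C → 1; maximin = 1.
Column maxima: Route-1 → 2, Route-2 → 6; minimax = 2.
1 ≠ 2, so there is no saddle point; optimal play is mixed.
B is strictly dominated by A, so the inspector never plays it.
On the remaining 2×2 (A, C vs Route-1, Route-2):
Let the inspector play A with probability p. Expected payoff against Route-1: 1p + 2(1−p) = −p + 2; against Route-2: 6p + 1(1−p) = 5p + 1.
Setting these equal: −p + 2 = 5p + 1 ⇒ −6p = -1 ⇒ p = 1/6, and the value is (-1)·(1/6) + 2 = 11/6.
For the smuggler: with q = P(Route-1), equating A's and C's payoffs gives −5q + 6 = q + 1 ⇒ q = 5/6.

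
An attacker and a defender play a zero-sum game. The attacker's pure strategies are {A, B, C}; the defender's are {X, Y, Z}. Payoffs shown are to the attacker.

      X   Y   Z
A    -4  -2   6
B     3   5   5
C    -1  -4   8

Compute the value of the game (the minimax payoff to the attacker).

3

Row minima: A → -4, B → 3, C → -4; maximin = 3.
Column maxima: X → 3, Y → 5, Z → 8; minimax = 3.
Since maximin = minimax = 3, there is a saddle point and the value is 3.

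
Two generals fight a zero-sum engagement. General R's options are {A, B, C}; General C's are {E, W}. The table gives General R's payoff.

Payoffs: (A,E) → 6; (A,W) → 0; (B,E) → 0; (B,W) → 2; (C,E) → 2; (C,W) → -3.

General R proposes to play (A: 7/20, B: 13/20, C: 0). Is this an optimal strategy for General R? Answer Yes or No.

No

Against E this mix gives (7/20)·6 + (13/20)·0 = 21/10.
Against W this mix gives (7/20)·0 + (13/20)·2 = 13/10.
General C will play W, holding General R to 13/10. Shifting weight toward the row that does better against W would raise this floor (the equalizing mix achieves 3/2 against both W and E), so the proposed strategy is not optimal.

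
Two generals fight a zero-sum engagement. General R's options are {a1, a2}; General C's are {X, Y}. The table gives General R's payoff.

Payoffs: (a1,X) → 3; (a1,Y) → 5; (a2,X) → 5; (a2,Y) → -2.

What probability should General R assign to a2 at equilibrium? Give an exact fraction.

2/9

Row minima: a1 → 3, a2 → -2; maximin = 3.
Column maxima: X → 5, Y → 5; minimax = 5.
3 ≠ 5, so there is no saddle point; optimal play is mixed.
Let General R play a1 with probability p. Expected payoff against X: 3p + 5(1−p) = −2p + 5; against Y: 5p + (-2)(1−p) = 7p − 2.
Setting these equal: −2p + 5 = 7p − 2 ⇒ −9p = -7 ⇒ p = 7/9, and the value is (-2)·(7/9) + 5 = 31/9.
For General C: with q = P(X), equating a1's and a2's payoffs gives −2q + 5 = 7q − 2 ⇒ q = 7/9.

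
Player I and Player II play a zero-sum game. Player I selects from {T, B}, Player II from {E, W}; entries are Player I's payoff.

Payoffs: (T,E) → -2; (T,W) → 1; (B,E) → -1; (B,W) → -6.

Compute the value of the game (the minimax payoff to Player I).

-13/8

Row minima: T → -2, B → -6; maximin = -2.
Column maxima: E → -1, W → 1; minimax = -1.
-2 ≠ -1, so there is no saddle point; optimal play is mixed.
Let Player I play T with probability p. Expected payoff against E: (-2)p + (-1)(1−p) = −p − 1; against W: 1p + (-6)(1−p) = 7p − 6.
Setting these equal: −p − 1 = 7p − 6 ⇒ −8p = -5 ⇒ p = 5/8, and the value is (-1)·(5/8) − 1 = -13/8.
For Player II: with q = P(E), equating T's and B's payoffs gives −3q + 1 = 5q − 6 ⇒ q = 7/8.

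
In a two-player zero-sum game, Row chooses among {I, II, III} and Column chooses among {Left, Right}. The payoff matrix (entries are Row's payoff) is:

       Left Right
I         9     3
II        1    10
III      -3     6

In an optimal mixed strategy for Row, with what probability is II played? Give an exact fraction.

Row minima: I → 3, II → 1, III → -3; maximin = 3.
Column maxima: Left → 9, Right → 10; minimax = 9.
3 ≠ 9, so there is no saddle point; optimal play is mixed.
III is strictly dominated by II, so Row never plays it.
On the remaining 2×2 (I, II vs Left, Right):
Let Row play I with probability p. Expected payoff against Left: 9p + 1(1−p) = 8p + 1; against Right: 3p + 10(1−p) = −7p + 10.
Setting these equal: 8p + 1 = −7p + 10 ⇒ 15p = 9 ⇒ p = 3/5, and the value is (8)·(3/5) + 1 = 29/5.
For Column: with q = P(Left), equating I's and II's payoffs gives 6q + 3 = −9q + 10 ⇒ q = 7/15.

2/5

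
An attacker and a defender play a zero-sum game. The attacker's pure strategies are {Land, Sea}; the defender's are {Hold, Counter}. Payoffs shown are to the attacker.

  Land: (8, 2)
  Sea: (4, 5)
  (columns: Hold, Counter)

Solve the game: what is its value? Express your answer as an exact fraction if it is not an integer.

Row minima: Land → 2, Sea → 4; maximin = 4.
Column maxima: Hold → 8, Counter → 5; minimax = 5.
4 ≠ 5, so there is no saddle point; optimal play is mixed.
Let the attacker play Land with probability p. Expected payoff against Hold: 8p + 4(1−p) = 4p + 4; against Counter: 2p + 5(1−p) = −3p + 5.
Setting these equal: 4p + 4 = −3p + 5 ⇒ 7p = 1 ⇒ p = 1/7, and the value is (4)·(1/7) + 4 = 32/7.
For the defender: with q = P(Hold), equating Land's and Sea's payoffs gives 6q + 2 = −q + 5 ⇒ q = 3/7.

32/7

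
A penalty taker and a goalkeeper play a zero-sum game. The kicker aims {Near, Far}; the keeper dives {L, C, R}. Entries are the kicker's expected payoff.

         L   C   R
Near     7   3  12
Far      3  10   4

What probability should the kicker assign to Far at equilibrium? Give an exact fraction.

4/11

Row minima: Near → 3, Far → 3; maximin = 3.
Column maxima: L → 7, C → 10, R → 12; minimax = 7.
3 ≠ 7, so there is no saddle point; optimal play is mixed.
R is strictly dominated by L (it gives the kicker strictly more in every row), so the keeper never plays it.
On the remaining 2×2 (Near, Far vs L, C):
Let the kicker play Near with probability p. Expected payoff against L: 7p + 3(1−p) = 4p + 3; against C: 3p + 10(1−p) = −7p + 10.
Setting these equal: 4p + 3 = −7p + 10 ⇒ 11p = 7 ⇒ p = 7/11, and the value is (4)·(7/11) + 3 = 61/11.
For the keeper: with q = P(L), equating Near's and Far's payoffs gives 4q + 3 = −7q + 10 ⇒ q = 7/11.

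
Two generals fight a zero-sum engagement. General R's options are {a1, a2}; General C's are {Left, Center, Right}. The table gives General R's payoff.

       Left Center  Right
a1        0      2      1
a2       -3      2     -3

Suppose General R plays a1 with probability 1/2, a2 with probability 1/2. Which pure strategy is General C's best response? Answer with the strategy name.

If General C plays Left, General R's expected payoff is (1/2)·0 + (1/2)·(-3) = -3/2.
If General C plays Center, General R's expected payoff is (1/2)·2 + (1/2)·2 = 2.
If General C plays Right, General R's expected payoff is (1/2)·1 + (1/2)·(-3) = -1.
General C minimizes General R's payoff; the smallest is -3/2, so the best response is Left.

Left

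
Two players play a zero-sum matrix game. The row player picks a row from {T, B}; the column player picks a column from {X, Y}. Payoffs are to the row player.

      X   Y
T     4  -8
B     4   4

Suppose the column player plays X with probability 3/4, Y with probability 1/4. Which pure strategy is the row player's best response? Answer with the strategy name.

Expected payoff of T: (3/4)·4 + (1/4)·(-8) = 1.
Expected payoff of B: (3/4)·4 + (1/4)·4 = 4.
The largest is 4, so the row player's best response is B.

B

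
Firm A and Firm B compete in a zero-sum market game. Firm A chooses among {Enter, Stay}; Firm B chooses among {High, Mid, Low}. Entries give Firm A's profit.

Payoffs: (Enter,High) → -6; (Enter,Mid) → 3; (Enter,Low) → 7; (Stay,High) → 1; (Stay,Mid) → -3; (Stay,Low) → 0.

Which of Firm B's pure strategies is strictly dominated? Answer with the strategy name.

Low

Mid holds Firm A's payoff strictly below Low in every row: 3 < 7, -3 < 0.
So Low is strictly dominated for Firm B.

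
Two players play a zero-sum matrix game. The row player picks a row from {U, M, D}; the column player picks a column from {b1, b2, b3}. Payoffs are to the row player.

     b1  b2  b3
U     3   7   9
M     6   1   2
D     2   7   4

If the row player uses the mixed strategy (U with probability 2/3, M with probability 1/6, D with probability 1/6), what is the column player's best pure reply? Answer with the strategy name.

If the column player plays b1, the row player's expected payoff is (2/3)·3 + (1/6)·6 + (1/6)·2 = 10/3.
If the column player plays b2, the row player's expected payoff is (2/3)·7 + (1/6)·1 + (1/6)·7 = 6.
If the column player plays b3, the row player's expected payoff is (2/3)·9 + (1/6)·2 + (1/6)·4 = 7.
The column player minimizes the row player's payoff; the smallest is 10/3, so the best response is b1.

b1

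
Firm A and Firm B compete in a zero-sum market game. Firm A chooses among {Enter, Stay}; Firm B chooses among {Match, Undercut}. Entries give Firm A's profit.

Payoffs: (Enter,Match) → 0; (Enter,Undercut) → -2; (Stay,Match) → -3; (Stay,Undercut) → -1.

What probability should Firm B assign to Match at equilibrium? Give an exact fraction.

1/4

Row minima: Enter → -2, Stay → -3; maximin = -2.
Column maxima: Match → 0, Undercut → -1; minimax = -1.
-2 ≠ -1, so there is no saddle point; optimal play is mixed.
Let Firm A play Enter with probability p. Expected payoff against Match: 0p + (-3)(1−p) = 3p − 3; against Undercut: (-2)p + (-1)(1−p) = −p − 1.
Setting these equal: 3p − 3 = −p − 1 ⇒ 4p = 2 ⇒ p = 1/2, and the value is (3)·(1/2) − 3 = -3/2.
For Firm B: with q = P(Match), equating Enter's and Stay's payoffs gives 2q − 2 = −2q − 1 ⇒ q = 1/4.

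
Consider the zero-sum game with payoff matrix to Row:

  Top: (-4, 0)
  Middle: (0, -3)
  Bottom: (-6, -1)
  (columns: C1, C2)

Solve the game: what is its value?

Row minima: Top → -4, Middle → -3, Bottom → -6; maximin = -3.
Column maxima: C1 → 0, C2 → 0; minimax = 0.
-3 ≠ 0, so there is no saddle point; optimal play is mixed.
Bottom is strictly dominated by Top, so Row never plays it.
On the remaining 2×2 (Top, Middle vs C1, C2):
Let Row play Top with probability p. Expected payoff against C1: (-4)p + 0(1−p) = −4p; against C2: 0p + (-3)(1−p) = 3p − 3.
Setting these equal: −4p = 3p − 3 ⇒ −7p = -3 ⇒ p = 3/7, and the value is (-4)·(3/7) = -12/7.
For Column: with q = P(C1), equating Top's and Middle's payoffs gives −4q = 3q − 3 ⇒ q = 3/7.

-12/7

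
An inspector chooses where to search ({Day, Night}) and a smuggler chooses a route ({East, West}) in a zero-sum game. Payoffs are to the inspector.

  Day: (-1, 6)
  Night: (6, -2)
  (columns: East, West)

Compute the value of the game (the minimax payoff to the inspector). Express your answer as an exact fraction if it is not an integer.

Row minima: Day → -1, Night → -2; maximin = -1.
Column maxima: East → 6, West → 6; minimax = 6.
-1 ≠ 6, so there is no saddle point; optimal play is mixed.
Let the inspector play Day with probability p. Expected payoff against East: (-1)p + 6(1−p) = −7p + 6; against West: 6p + (-2)(1−p) = 8p − 2.
Setting these equal: −7p + 6 = 8p − 2 ⇒ −15p = -8 ⇒ p = 8/15, and the value is (-7)·(8/15) + 6 = 34/15.
For the smuggler: with q = P(East), equating Day's and Night's payoffs gives −7q + 6 = 8q − 2 ⇒ q = 8/15.

34/15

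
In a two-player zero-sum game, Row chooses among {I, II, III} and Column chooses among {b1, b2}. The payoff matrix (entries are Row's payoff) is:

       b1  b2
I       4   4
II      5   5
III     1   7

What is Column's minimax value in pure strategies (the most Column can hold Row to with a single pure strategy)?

5

Column maxima: b1 → 5, b2 → 7.
The smallest of these is 5.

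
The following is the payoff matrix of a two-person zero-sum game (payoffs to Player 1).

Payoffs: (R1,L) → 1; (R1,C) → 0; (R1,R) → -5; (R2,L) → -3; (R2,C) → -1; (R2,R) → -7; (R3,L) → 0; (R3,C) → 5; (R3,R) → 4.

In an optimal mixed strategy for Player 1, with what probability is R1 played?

Row minima: R1 → -5, R2 → -7, R3 → 0; maximin = 0.
Column maxima: L → 1, C → 5, R → 4; minimax = 1.
0 ≠ 1, so there is no saddle point; optimal play is mixed.
R2 is strictly dominated by R1, so Player 1 never plays it.
C is strictly dominated by R (it gives Player 1 strictly more in every row), so Player 2 never plays it.
On the remaining 2×2 (R1, R3 vs L, R):
Let Player 1 play R1 with probability p. Expected payoff against L: 1p + 0(1−p) = p; against R: (-5)p + 4(1−p) = −9p + 4.
Setting these equal: p = −9p + 4 ⇒ 10p = 4 ⇒ p = 2/5, and the value is (1)·(2/5) = 2/5.
For Player 2: with q = P(L), equating R1's and R3's payoffs gives 6q − 5 = −4q + 4 ⇒ q = 9/10.

2/5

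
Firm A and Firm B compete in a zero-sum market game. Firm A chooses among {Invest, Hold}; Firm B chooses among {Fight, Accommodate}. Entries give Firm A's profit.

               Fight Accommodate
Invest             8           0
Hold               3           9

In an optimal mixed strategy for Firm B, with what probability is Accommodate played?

Row minima: Invest → 0, Hold → 3; maximin = 3.
Column maxima: Fight → 8, Accommodate → 9; minimax = 8.
3 ≠ 8, so there is no saddle point; optimal play is mixed.
Let Firm A play Invest with probability p. Expected payoff against Fight: 8p + 3(1−p) = 5p + 3; against Accommodate: 0p + 9(1−p) = −9p + 9.
Setting these equal: 5p + 3 = −9p + 9 ⇒ 14p = 6 ⇒ p = 3/7, and the value is (5)·(3/7) + 3 = 36/7.
For Firm B: with q = P(Fight), equating Invest's and Hold's payoffs gives 8q = −6q + 9 ⇒ q = 9/14.

5/14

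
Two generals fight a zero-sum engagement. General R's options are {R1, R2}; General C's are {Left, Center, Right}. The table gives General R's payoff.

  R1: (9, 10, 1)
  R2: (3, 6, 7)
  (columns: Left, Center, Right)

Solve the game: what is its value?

Row minima: R1 → 1, R2 → 3; maximin = 3.
Column maxima: Left → 9, Center → 10, Right → 7; minimax = 7.
3 ≠ 7, so there is no saddle point; optimal play is mixed.
Center is strictly dominated by Left (it gives General R strictly more in every row), so General C never plays it.
On the remaining 2×2 (R1, R2 vs Left, Right):
Let General R play R1 with probability p. Expected payoff against Left: 9p + 3(1−p) = 6p + 3; against Right: 1p + 7(1−p) = −6p + 7.
Setting these equal: 6p + 3 = −6p + 7 ⇒ 12p = 4 ⇒ p = 1/3, and the value is (6)·(1/3) + 3 = 5.
For General C: with q = P(Left), equating R1's and R2's payoffs gives 8q + 1 = −4q + 7 ⇒ q = 1/2.

5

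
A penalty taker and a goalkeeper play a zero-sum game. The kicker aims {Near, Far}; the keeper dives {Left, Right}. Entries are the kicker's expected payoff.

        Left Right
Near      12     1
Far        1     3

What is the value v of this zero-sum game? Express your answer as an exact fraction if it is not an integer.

Row minima: Near → 1, Far → 1; maximin = 1.
Column maxima: Left → 12, Right → 3; minimax = 3.
1 ≠ 3, so there is no saddle point; optimal play is mixed.
Let the kicker play Near with probability p. Expected payoff against Left: 12p + 1(1−p) = 11p + 1; against Right: 1p + 3(1−p) = −2p + 3.
Setting these equal: 11p + 1 = −2p + 3 ⇒ 13p = 2 ⇒ p = 2/13, and the value is (11)·(2/13) + 1 = 35/13.
For the keeper: with q = P(Left), equating Near's and Far's payoffs gives 11q + 1 = −2q + 3 ⇒ q = 2/13.

35/13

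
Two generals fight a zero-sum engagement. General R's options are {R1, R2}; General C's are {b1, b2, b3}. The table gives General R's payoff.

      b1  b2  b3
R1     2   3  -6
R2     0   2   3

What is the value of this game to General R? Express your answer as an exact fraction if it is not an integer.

Row minima: R1 → -6, R2 → 0; maximin = 0.
Column maxima: b1 → 2, b2 → 3, b3 → 3; minimax = 2.
0 ≠ 2, so there is no saddle point; optimal play is mixed.
b2 is strictly dominated by b1 (it gives General R strictly more in every row), so General C never plays it.
On the remaining 2×2 (R1, R2 vs b1, b3):
Let General R play R1 with probability p. Expected payoff against b1: 2p + 0(1−p) = 2p; against b3: (-6)p + 3(1−p) = −9p + 3.
Setting these equal: 2p = −9p + 3 ⇒ 11p = 3 ⇒ p = 3/11, and the value is (2)·(3/11) = 6/11.
For General C: with q = P(b1), equating R1's and R2's payoffs gives 8q − 6 = −3q + 3 ⇒ q = 9/11.

6/11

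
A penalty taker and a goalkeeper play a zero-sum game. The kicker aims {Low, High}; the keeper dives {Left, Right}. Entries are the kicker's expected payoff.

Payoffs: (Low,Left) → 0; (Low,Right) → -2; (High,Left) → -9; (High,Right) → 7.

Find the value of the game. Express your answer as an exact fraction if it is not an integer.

Row minima: Low → -2, High → -9; maximin = -2.
Column maxima: Left → 0, Right → 7; minimax = 0.
-2 ≠ 0, so there is no saddle point; optimal play is mixed.
Let the kicker play Low with probability p. Expected payoff against Left: 0p + (-9)(1−p) = 9p − 9; against Right: (-2)p + 7(1−p) = −9p + 7.
Setting these equal: 9p − 9 = −9p + 7 ⇒ 18p = 16 ⇒ p = 8/9, and the value is (9)·(8/9) − 9 = -1.
For the keeper: with q = P(Left), equating Low's and High's payoffs gives 2q − 2 = −16q + 7 ⇒ q = 1/2.

-1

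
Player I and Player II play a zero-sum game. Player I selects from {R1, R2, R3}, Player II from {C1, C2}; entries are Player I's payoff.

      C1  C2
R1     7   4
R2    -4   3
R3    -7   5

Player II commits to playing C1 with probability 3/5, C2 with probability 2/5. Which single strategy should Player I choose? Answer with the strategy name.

R1

Expected payoff of R1: (3/5)·7 + (2/5)·4 = 29/5.
Expected payoff of R2: (3/5)·(-4) + (2/5)·3 = -6/5.
Expected payoff of R3: (3/5)·(-7) + (2/5)·5 = -11/5.
The largest is 29/5, so Player I's best response is R1.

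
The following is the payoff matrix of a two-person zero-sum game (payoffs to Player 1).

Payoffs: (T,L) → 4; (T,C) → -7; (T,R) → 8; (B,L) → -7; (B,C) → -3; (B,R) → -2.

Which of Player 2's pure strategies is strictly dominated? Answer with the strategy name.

L holds Player 1's payoff strictly below R in every row: 4 < 8, -7 < -2.
So R is strictly dominated for Player 2.

R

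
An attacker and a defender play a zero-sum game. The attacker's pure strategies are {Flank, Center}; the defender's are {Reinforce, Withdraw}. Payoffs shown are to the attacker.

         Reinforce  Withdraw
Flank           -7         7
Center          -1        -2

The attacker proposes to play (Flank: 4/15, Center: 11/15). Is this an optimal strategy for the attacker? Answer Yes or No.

Against Reinforce this mix gives (4/15)·(-7) + (11/15)·(-1) = -13/5.
Against Withdraw this mix gives (4/15)·7 + (11/15)·(-2) = 2/5.
The defender will play Reinforce, holding the attacker to -13/5. Shifting weight toward the row that does better against Reinforce would raise this floor (the equalizing mix achieves -7/5 against both Reinforce and Withdraw), so the proposed strategy is not optimal.

No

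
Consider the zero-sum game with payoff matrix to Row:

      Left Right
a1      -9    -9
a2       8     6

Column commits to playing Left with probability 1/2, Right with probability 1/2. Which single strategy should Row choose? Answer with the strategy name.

Expected payoff of a1: (1/2)·(-9) + (1/2)·(-9) = -9.
Expected payoff of a2: (1/2)·8 + (1/2)·6 = 7.
The largest is 7, so Row's best response is a2.

a2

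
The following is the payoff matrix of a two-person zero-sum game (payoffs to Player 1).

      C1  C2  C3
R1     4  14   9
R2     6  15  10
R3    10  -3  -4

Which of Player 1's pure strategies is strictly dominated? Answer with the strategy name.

R1

R2 gives a strictly higher payoff than R1 against every column: 6 > 4, 15 > 14, 10 > 9.
So R1 is strictly dominated and Player 1 never plays it.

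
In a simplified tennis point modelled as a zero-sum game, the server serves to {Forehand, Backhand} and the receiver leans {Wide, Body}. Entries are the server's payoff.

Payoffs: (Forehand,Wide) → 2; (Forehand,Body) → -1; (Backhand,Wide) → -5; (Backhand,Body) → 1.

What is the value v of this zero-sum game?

Row minima: Forehand → -1, Backhand → -5; maximin = -1.
Column maxima: Wide → 2, Body → 1; minimax = 1.
-1 ≠ 1, so there is no saddle point; optimal play is mixed.
Let the server play Forehand with probability p. Expected payoff against Wide: 2p + (-5)(1−p) = 7p − 5; against Body: (-1)p + 1(1−p) = −2p + 1.
Setting these equal: 7p − 5 = −2p + 1 ⇒ 9p = 6 ⇒ p = 2/3, and the value is (7)·(2/3) − 5 = -1/3.
For the receiver: with q = P(Wide), equating Forehand's and Backhand's payoffs gives 3q − 1 = −6q + 1 ⇒ q = 2/9.

-1/3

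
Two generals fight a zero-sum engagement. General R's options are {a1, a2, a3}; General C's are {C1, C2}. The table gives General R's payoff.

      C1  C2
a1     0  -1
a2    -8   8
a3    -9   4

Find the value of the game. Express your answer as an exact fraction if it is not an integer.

Row minima: a1 → -1, a2 → -8, a3 → -9; maximin = -1.
Column maxima: C1 → 0, C2 → 8; minimax = 0.
-1 ≠ 0, so there is no saddle point; optimal play is mixed.
a3 is strictly dominated by a2, so General R never plays it.
On the remaining 2×2 (a1, a2 vs C1, C2):
Let General R play a1 with probability p. Expected payoff against C1: 0p + (-8)(1−p) = 8p − 8; against C2: (-1)p + 8(1−p) = −9p + 8.
Setting these equal: 8p − 8 = −9p + 8 ⇒ 17p = 16 ⇒ p = 16/17, and the value is (8)·(16/17) − 8 = -8/17.
For General C: with q = P(C1), equating a1's and a2's payoffs gives q − 1 = −16q + 8 ⇒ q = 9/17.

-8/17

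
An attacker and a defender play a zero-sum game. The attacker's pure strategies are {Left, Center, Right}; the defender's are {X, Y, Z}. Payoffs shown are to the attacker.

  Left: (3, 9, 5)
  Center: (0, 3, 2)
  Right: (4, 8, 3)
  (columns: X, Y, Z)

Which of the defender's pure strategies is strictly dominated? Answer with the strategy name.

X holds the attacker's payoff strictly below Y in every row: 3 < 9, 0 < 3, 4 < 8.
So Y is strictly dominated for the defender.

Y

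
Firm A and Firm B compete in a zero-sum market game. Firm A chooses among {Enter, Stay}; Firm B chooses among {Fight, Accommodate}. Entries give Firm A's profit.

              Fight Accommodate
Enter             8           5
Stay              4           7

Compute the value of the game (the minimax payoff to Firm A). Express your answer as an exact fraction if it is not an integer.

Row minima: Enter → 5, Stay → 4; maximin = 5.
Column maxima: Fight → 8, Accommodate → 7; minimax = 7.
5 ≠ 7, so there is no saddle point; optimal play is mixed.
Let Firm A play Enter with probability p. Expected payoff against Fight: 8p + 4(1−p) = 4p + 4; against Accommodate: 5p + 7(1−p) = −2p + 7.
Setting these equal: 4p + 4 = −2p + 7 ⇒ 6p = 3 ⇒ p = 1/2, and the value is (4)·(1/2) + 4 = 6.
For Firm B: with q = P(Fight), equating Enter's and Stay's payoffs gives 3q + 5 = −3q + 7 ⇒ q = 1/3.

6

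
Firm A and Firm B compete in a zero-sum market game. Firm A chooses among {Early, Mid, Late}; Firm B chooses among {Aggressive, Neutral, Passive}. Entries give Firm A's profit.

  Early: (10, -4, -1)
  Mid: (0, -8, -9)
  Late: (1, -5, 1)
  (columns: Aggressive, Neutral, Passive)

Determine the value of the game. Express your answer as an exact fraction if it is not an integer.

-4

Row minima: Early → -4, Mid → -9, Late → -5; maximin = -4.
Column maxima: Aggressive → 10, Neutral → -4, Passive → 1; minimax = -4.
Since maximin = minimax = -4, there is a saddle point and the value is -4.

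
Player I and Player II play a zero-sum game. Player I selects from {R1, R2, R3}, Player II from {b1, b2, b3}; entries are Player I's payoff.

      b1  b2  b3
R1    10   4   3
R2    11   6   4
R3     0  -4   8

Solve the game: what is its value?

Row minima: R1 → 3, R2 → 4, R3 → -4; maximin = 4.
Column maxima: b1 → 11, b2 → 6, b3 → 8; minimax = 6.
4 ≠ 6, so there is no saddle point; optimal play is mixed.
R1 is strictly dominated by R2, so Player I never plays it.
b1 is strictly dominated by b2 (it gives Player I strictly more in every row), so Player II never plays it.
On the remaining 2×2 (R2, R3 vs b2, b3):
Let Player I play R2 with probability p. Expected payoff against b2: 6p + (-4)(1−p) = 10p − 4; against b3: 4p + 8(1−p) = −4p + 8.
Setting these equal: 10p − 4 = −4p + 8 ⇒ 14p = 12 ⇒ p = 6/7, and the value is (10)·(6/7) − 4 = 32/7.
For Player II: with q = P(b2), equating R2's and R3's payoffs gives 2q + 4 = −12q + 8 ⇒ q = 2/7.

32/7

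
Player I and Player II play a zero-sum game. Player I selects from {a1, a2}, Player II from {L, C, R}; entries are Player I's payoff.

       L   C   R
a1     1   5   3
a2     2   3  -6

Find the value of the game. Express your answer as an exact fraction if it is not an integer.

6/5

Row minima: a1 → 1, a2 → -6; maximin = 1.
Column maxima: L → 2, C → 5, R → 3; minimax = 2.
1 ≠ 2, so there is no saddle point; optimal play is mixed.
C is strictly dominated by L (it gives Player I strictly more in every row), so Player II never plays it.
On the remaining 2×2 (a1, a2 vs L, R):
Let Player I play a1 with probability p. Expected payoff against L: 1p + 2(1−p) = −p + 2; against R: 3p + (-6)(1−p) = 9p − 6.
Setting these equal: −p + 2 = 9p − 6 ⇒ −10p = -8 ⇒ p = 4/5, and the value is (-1)·(4/5) + 2 = 6/5.
For Player II: with q = P(L), equating a1's and a2's payoffs gives −2q + 3 = 8q − 6 ⇒ q = 9/10.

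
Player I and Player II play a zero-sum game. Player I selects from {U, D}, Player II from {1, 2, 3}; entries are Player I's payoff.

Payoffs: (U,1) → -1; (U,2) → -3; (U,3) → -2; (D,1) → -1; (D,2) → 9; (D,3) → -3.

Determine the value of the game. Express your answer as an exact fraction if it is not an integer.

-27/13

Row minima: U → -3, D → -3; maximin = -3.
Column maxima: 1 → -1, 2 → 9, 3 → -2; minimax = -2.
-3 ≠ -2, so there is no saddle point; optimal play is mixed.
1 is strictly dominated by 3 (it gives Player I strictly more in every row), so Player II never plays it.
On the remaining 2×2 (U, D vs 2, 3):
Let Player I play U with probability p. Expected payoff against 2: (-3)p + 9(1−p) = −12p + 9; against 3: (-2)p + (-3)(1−p) = p − 3.
Setting these equal: −12p + 9 = p − 3 ⇒ −13p = -12 ⇒ p = 12/13, and the value is (-12)·(12/13) + 9 = -27/13.
For Player II: with q = P(2), equating U's and D's payoffs gives −q − 2 = 12q − 3 ⇒ q = 1/13.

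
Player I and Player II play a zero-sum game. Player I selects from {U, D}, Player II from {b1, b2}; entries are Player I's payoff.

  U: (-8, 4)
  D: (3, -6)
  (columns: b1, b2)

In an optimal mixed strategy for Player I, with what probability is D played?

4/7

Row minima: U → -8, D → -6; maximin = -6.
Column maxima: b1 → 3, b2 → 4; minimax = 3.
-6 ≠ 3, so there is no saddle point; optimal play is mixed.
Let Player I play U with probability p. Expected payoff against b1: (-8)p + 3(1−p) = −11p + 3; against b2: 4p + (-6)(1−p) = 10p − 6.
Setting these equal: −11p + 3 = 10p − 6 ⇒ −21p = -9 ⇒ p = 3/7, and the value is (-11)·(3/7) + 3 = -12/7.
For Player II: with q = P(b1), equating U's and D's payoffs gives −12q + 4 = 9q − 6 ⇒ q = 10/21.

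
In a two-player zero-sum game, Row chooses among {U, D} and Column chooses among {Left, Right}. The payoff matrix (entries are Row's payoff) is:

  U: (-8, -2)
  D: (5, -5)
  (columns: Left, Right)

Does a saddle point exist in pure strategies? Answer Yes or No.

Row minima: U → -8, D → -5; maximin = -5.
Column maxima: Left → 5, Right → -2; minimax = -2.
-5 ≠ -2, so no pure-strategy equilibrium exists.

No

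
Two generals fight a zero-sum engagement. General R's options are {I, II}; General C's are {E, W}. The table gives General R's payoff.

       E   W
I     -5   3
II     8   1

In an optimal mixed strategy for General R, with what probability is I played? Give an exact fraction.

7/15

Row minima: I → -5, II → 1; maximin = 1.
Column maxima: E → 8, W → 3; minimax = 3.
1 ≠ 3, so there is no saddle point; optimal play is mixed.
Let General R play I with probability p. Expected payoff against E: (-5)p + 8(1−p) = −13p + 8; against W: 3p + 1(1−p) = 2p + 1.
Setting these equal: −13p + 8 = 2p + 1 ⇒ −15p = -7 ⇒ p = 7/15, and the value is (-13)·(7/15) + 8 = 29/15.
For General C: with q = P(E), equating I's and II's payoffs gives −8q + 3 = 7q + 1 ⇒ q = 2/15.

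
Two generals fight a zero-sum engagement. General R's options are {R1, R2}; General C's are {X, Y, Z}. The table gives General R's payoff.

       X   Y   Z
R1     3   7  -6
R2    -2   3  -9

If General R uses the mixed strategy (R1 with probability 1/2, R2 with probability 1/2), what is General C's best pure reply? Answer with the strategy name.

If General C plays X, General R's expected payoff is (1/2)·3 + (1/2)·(-2) = 1/2.
If General C plays Y, General R's expected payoff is (1/2)·7 + (1/2)·3 = 5.
If General C plays Z, General R's expected payoff is (1/2)·(-6) + (1/2)·(-9) = -15/2.
General C minimizes General R's payoff; the smallest is -15/2, so the best response is Z.

Z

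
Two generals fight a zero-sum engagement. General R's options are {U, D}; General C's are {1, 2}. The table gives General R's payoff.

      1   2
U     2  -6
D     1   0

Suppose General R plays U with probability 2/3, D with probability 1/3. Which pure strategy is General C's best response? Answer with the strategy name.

If General C plays 1, General R's expected payoff is (2/3)·2 + (1/3)·1 = 5/3.
If General C plays 2, General R's expected payoff is (2/3)·(-6) + (1/3)·0 = -4.
General C minimizes General R's payoff; the smallest is -4, so the best response is 2.

2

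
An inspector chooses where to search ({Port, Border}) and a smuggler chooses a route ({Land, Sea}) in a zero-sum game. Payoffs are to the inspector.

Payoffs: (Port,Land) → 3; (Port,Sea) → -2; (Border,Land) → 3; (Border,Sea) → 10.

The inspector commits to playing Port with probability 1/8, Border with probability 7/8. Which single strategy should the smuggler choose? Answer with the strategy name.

Land

If the smuggler plays Land, the inspector's expected payoff is (1/8)·3 + (7/8)·3 = 3.
If the smuggler plays Sea, the inspector's expected payoff is (1/8)·(-2) + (7/8)·10 = 17/2.
The smuggler minimizes the inspector's payoff; the smallest is 3, so the best response is Land.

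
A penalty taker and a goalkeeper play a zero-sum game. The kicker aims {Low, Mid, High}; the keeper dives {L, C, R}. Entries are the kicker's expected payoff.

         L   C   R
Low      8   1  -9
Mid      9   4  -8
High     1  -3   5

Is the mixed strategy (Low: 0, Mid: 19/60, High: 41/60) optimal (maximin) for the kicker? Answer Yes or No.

Against L this mix gives (19/60)·9 + (41/60)·1 = 53/15.
Against C this mix gives (19/60)·4 + (41/60)·(-3) = -47/60.
Against R this mix gives (19/60)·(-8) + (41/60)·5 = 53/60.
The keeper will play C, holding the kicker to -47/60. Shifting weight toward the row that does better against C would raise this floor (the equalizing mix achieves -1/5 against both C and R), so the proposed strategy is not optimal.

No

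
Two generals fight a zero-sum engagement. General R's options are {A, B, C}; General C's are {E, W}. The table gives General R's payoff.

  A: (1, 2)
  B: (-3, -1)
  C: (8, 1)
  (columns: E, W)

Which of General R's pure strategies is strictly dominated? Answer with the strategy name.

A gives a strictly higher payoff than B against every column: 1 > -3, 2 > -1.
So B is strictly dominated and General R never plays it.

B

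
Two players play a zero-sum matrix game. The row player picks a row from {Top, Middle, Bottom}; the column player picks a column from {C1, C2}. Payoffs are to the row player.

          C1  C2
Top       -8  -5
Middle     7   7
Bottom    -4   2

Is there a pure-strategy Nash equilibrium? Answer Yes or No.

Row minima: Top → -8, Middle → 7, Bottom → -4; maximin = 7.
Column maxima: C1 → 7, C2 → 7; minimax = 7.
maximin = minimax = 7, so a saddle point exists.

Yes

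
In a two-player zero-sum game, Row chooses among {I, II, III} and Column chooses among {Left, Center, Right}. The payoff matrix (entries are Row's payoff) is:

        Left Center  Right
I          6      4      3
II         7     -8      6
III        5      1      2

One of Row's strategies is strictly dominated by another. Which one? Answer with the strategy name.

III

I gives a strictly higher payoff than III against every column: 6 > 5, 4 > 1, 3 > 2.
So III is strictly dominated and Row never plays it.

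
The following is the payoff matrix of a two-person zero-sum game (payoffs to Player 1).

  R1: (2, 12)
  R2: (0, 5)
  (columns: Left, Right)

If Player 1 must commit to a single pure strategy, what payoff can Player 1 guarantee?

2

Row minima: R1 → 2, R2 → 0.
The best of these is 2.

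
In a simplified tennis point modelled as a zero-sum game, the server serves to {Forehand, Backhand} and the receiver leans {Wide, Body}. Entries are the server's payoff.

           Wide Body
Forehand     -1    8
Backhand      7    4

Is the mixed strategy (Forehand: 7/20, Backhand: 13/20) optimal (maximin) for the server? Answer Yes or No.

No

Against Wide this mix gives (7/20)·(-1) + (13/20)·7 = 21/5.
Against Body this mix gives (7/20)·8 + (13/20)·4 = 27/5.
The receiver will play Wide, holding the server to 21/5. Shifting weight toward the row that does better against Wide would raise this floor (the equalizing mix achieves 5 against both Wide and Body), so the proposed strategy is not optimal.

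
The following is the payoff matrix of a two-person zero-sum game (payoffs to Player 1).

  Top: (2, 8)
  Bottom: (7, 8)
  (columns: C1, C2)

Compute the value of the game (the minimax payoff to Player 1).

7

Row minima: Top → 2, Bottom → 7; maximin = 7.
Column maxima: C1 → 7, C2 → 8; minimax = 7.
Since maximin = minimax = 7, there is a saddle point and the value is 7.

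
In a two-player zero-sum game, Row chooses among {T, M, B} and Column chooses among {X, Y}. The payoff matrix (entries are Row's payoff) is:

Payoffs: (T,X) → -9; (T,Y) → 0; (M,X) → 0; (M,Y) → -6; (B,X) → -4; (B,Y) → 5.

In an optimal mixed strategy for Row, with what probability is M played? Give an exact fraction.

3/5

Row minima: T → -9, M → -6, B → -4; maximin = -4.
Column maxima: X → 0, Y → 5; minimax = 0.
-4 ≠ 0, so there is no saddle point; optimal play is mixed.
T is strictly dominated by B, so Row never plays it.
On the remaining 2×2 (M, B vs X, Y):
Let Row play M with probability p. Expected payoff against X: 0p + (-4)(1−p) = 4p − 4; against Y: (-6)p + 5(1−p) = −11p + 5.
Setting these equal: 4p − 4 = −11p + 5 ⇒ 15p = 9 ⇒ p = 3/5, and the value is (4)·(3/5) − 4 = -8/5.
For Column: with q = P(X), equating M's and B's payoffs gives 6q − 6 = −9q + 5 ⇒ q = 11/15.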